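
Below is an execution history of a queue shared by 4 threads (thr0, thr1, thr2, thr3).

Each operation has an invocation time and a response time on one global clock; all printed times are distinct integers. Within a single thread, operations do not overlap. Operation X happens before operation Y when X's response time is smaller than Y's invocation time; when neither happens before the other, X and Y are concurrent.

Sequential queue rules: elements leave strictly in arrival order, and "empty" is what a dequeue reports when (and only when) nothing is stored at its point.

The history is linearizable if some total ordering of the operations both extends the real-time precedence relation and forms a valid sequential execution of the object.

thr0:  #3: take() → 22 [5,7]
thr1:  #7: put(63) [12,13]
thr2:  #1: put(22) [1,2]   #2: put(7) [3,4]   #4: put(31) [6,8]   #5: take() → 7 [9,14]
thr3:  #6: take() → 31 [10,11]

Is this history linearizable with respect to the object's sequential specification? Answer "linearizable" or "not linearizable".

linearizable

one valid linearization: #1, #2, #3, #4, #5, #6, #7
1. #1 put(22), leaving queue <22>
2. #2 put(7), leaving queue <22,7>
3. #3 take() → 22, leaving queue <7>
4. #4 put(31), leaving queue <7,31>
5. #5 take() → 7, leaving queue <31>
6. #6 take() → 31, leaving queue <>
7. #7 put(63), leaving queue <63>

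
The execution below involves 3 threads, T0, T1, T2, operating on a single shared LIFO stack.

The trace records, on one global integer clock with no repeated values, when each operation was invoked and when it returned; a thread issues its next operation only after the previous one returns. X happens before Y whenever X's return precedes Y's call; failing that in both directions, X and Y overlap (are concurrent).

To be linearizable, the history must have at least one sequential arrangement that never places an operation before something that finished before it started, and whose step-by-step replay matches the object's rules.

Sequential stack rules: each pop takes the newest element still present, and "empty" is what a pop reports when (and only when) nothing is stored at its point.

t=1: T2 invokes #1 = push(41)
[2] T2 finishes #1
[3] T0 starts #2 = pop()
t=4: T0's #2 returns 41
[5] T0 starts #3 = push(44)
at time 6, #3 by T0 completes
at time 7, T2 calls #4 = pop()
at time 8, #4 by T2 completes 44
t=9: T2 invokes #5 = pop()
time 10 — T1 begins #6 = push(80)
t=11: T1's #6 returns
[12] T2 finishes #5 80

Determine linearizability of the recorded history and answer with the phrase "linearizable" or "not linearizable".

witness order: #1, #2, #3, #4, #6, #5
step 1: #1 push(41) — stack <41>
step 2: #2 pop() → 41 — stack <>
step 3: #3 push(44) — stack <44>
step 4: #4 pop() → 44 — stack <>
step 5: #6 push(80) — stack <80>
step 6: #5 pop() → 80 — stack <>

linearizable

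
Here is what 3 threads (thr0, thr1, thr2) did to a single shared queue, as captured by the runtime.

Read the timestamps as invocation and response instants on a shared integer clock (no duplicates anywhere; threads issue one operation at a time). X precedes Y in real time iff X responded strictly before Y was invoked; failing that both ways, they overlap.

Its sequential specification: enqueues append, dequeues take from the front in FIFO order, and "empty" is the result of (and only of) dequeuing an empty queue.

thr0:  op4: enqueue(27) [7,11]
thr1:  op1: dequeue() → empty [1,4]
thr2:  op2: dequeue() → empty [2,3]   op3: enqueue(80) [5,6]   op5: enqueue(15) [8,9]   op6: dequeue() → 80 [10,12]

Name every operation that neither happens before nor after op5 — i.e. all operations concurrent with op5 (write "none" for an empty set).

op4

op5 spans [8,9]: anything still running between times 8 and 9 counts as concurrent
op1 [1,4]: before
op2 [2,3]: before
op3 [5,6]: before
op4 [7,11]: concurrent
op6 [10,12]: after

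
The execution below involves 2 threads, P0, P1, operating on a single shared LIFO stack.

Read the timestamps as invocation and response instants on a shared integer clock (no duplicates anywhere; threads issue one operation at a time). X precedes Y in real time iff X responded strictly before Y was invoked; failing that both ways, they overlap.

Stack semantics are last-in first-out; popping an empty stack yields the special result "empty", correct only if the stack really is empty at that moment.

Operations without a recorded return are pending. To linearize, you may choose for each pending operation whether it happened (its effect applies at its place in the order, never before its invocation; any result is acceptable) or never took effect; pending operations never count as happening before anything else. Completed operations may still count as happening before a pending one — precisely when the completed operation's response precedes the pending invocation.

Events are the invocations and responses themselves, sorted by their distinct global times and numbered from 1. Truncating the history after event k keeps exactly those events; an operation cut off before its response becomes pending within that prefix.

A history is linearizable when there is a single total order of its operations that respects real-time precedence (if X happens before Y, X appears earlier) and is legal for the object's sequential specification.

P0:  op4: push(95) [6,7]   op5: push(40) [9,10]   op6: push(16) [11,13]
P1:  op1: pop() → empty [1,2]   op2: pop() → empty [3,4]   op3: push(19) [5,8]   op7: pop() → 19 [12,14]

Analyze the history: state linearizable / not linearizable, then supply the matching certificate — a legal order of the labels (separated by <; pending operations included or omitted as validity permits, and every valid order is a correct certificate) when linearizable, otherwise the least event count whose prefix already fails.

not linearizable — minimal violating prefix: 14 events

events 1..13 are fine; event 14 — the response of op7 at time 14 — makes the prefix non-linearizable
all 4 real-time-respecting orders fail — 7 completed LIFO stack operations, no legal replay
for example op1, op2, op3, op4, op5, op6, op7 fails at step 7: op7 pop() → 19 is not legal there
for example op1, op2, op3, op4, op5, op7, op6 fails at step 6: op7 pop() → 19 is not legal there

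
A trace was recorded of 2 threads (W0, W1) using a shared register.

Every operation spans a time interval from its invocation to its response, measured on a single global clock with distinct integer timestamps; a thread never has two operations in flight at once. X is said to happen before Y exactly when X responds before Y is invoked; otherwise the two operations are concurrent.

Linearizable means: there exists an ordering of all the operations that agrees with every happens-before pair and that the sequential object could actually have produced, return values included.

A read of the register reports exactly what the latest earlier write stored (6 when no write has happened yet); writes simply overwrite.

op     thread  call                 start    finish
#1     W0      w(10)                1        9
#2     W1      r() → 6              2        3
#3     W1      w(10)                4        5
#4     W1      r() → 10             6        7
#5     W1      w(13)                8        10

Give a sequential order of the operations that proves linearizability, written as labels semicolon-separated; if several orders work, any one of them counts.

step 1: #2 r() → 6 — value 6
step 2: #1 w(10) — value 10
step 3: #3 w(10) — value 10
step 4: #4 r() → 10 — value 10
step 5: #5 w(13) — value 13

#2; #1; #3; #4; #5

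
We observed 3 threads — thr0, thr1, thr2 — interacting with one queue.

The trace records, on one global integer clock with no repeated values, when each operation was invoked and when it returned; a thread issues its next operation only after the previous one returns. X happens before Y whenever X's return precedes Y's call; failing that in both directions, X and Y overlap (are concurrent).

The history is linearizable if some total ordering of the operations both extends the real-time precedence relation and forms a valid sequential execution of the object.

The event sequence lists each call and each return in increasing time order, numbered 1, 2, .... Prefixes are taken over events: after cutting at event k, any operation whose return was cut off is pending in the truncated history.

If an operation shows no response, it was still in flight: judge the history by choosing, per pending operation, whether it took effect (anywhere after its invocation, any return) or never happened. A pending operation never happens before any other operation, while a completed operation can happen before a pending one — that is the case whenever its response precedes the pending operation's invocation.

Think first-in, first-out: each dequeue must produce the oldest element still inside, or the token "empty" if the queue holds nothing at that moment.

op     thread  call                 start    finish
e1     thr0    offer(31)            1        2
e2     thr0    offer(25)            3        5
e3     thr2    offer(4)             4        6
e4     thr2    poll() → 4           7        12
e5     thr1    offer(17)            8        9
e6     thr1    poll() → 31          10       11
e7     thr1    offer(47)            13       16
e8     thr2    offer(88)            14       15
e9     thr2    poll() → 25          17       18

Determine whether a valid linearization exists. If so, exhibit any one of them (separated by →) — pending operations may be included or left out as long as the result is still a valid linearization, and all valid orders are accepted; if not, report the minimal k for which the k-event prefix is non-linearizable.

after step 1 (e1 offer(31)): queue <31>
after step 2 (e3 offer(4)): queue <31,4>
after step 3 (e2 offer(25)): queue <31,4,25>
after step 4 (e5 offer(17)): queue <31,4,25,17>
after step 5 (e6 poll() → 31): queue <4,25,17>
after step 6 (e4 poll() → 4): queue <25,17>
after step 7 (e7 offer(47)): queue <25,17,47>
after step 8 (e8 offer(88)): queue <25,17,47,88>
after step 9 (e9 poll() → 25): queue <17,47,88>

linearizable — witness: e1 → e3 → e2 → e5 → e6 → e4 → e7 → e8 → e9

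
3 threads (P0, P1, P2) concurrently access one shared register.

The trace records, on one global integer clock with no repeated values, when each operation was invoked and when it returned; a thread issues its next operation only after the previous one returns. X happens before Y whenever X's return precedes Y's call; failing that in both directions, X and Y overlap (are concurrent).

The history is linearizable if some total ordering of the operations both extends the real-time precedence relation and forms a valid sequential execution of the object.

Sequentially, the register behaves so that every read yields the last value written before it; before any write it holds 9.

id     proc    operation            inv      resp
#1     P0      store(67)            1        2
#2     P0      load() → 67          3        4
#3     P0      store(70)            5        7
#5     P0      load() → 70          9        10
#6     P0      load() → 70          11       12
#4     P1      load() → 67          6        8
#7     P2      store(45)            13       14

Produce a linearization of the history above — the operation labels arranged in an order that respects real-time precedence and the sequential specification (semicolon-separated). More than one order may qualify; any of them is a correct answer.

1. #1 store(67), leaving value 67
2. #2 load() → 67, leaving value 67
3. #4 load() → 67, leaving value 67
4. #3 store(70), leaving value 70
5. #5 load() → 70, leaving value 70
6. #6 load() → 70, leaving value 70
7. #7 store(45), leaving value 45

#1; #2; #4; #3; #5; #6; #7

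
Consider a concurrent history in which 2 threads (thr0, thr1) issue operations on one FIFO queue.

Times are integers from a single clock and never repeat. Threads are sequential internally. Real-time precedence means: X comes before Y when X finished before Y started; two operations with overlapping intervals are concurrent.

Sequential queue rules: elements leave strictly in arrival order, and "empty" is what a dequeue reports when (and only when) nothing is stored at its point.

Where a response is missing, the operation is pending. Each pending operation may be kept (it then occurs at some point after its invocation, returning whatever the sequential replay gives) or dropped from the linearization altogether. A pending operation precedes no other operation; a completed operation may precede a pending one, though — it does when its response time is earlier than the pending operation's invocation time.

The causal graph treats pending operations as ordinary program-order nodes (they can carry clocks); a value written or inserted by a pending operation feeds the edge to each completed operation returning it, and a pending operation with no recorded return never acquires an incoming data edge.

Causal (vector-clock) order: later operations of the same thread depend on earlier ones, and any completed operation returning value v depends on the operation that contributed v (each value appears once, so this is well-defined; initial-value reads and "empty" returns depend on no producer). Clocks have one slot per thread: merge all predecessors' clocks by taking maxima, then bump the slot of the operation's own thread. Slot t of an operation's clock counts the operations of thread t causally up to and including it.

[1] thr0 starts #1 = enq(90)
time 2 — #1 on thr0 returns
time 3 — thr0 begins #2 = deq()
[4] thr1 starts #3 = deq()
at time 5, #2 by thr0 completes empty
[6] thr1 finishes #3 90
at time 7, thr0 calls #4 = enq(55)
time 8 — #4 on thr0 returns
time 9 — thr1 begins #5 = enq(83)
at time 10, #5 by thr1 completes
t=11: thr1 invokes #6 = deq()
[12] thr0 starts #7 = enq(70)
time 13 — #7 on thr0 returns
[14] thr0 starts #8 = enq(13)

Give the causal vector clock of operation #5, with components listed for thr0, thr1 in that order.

no predecessors for #1 (invoked 1): thr0 increments from zero → (1, 0)
invoked at 4, #3 merges VC(#1)=(1, 0) and bumps thr1's slot → (1, 1)
invoked at 3, #2 merges VC(#1)=(1, 0) and bumps thr0's slot → (2, 0)
invoked at 9, #5 merges VC(#3)=(1, 1) and bumps thr1's slot → (1, 2)
invoked at 7, #4 merges VC(#2)=(2, 0) and bumps thr0's slot → (3, 0)
invoked at 11, #6 merges VC(#5)=(1, 2) and bumps thr1's slot → (1, 3)
invoked at 12, #7 merges VC(#4)=(3, 0) and bumps thr0's slot → (4, 0)
invoked at 14, #8 merges VC(#7)=(4, 0) and bumps thr0's slot → (5, 0)
target: VC(#5) = (1, 2)

(1, 2)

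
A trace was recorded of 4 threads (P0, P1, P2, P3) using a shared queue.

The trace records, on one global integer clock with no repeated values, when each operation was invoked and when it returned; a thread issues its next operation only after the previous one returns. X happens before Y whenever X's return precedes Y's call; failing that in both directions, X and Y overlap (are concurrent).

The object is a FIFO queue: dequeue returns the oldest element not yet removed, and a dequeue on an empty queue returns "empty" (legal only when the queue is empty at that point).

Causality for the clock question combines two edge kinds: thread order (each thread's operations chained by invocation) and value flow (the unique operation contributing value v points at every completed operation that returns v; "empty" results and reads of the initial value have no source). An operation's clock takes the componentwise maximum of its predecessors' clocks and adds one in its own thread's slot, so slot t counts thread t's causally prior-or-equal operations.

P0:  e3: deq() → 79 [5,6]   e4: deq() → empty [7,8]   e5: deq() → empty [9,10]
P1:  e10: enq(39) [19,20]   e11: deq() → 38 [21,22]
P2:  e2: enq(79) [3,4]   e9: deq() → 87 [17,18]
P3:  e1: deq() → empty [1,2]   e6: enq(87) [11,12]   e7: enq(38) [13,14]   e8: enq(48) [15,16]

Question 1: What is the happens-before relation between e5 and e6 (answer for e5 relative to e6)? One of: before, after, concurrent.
e5 spans [9,10], e6 spans [11,12]
resp(e5)=10 < inv(e6)=11

before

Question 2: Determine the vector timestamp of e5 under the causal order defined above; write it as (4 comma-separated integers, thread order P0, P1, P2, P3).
VC(e1, invoked at 1): no causal predecessors; +1 on P3 → (0, 0, 0, 1)
VC(e2, invoked at 3): no causal predecessors; +1 on P2 → (0, 0, 1, 0)
VC(e10, invoked at 19): no causal predecessors; +1 on P1 → (0, 1, 0, 0)
e6 (invocation 11): componentwise max over VC(e1)=(0, 0, 0, 1), +1 at P3, giving (0, 0, 0, 2)
e3 (invocation 5): componentwise max over VC(e2)=(0, 0, 1, 0), +1 at P0, giving (1, 0, 1, 0)
e7 (invocation 13): componentwise max over VC(e6)=(0, 0, 0, 2), +1 at P3, giving (0, 0, 0, 3)
e4 (invocation 7): componentwise max over VC(e3)=(1, 0, 1, 0), +1 at P0, giving (2, 0, 1, 0)
e8 (invocation 15): componentwise max over VC(e7)=(0, 0, 0, 3), +1 at P3, giving (0, 0, 0, 4)
e9 (invocation 17): componentwise max over VC(e2)=(0, 0, 1, 0), VC(e6)=(0, 0, 0, 2), +1 at P2, giving (0, 0, 2, 2)
e5 (invocation 9): componentwise max over VC(e4)=(2, 0, 1, 0), +1 at P0, giving (3, 0, 1, 0)
e11 (invocation 21): componentwise max over VC(e7)=(0, 0, 0, 3), VC(e10)=(0, 1, 0, 0), +1 at P1, giving (0, 2, 0, 3)
target: VC(e5) = (3, 0, 1, 0)

(3, 0, 1, 0)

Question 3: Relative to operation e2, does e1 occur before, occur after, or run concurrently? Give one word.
e1 spans [1,2], e2 spans [3,4]
resp(e1)=2 < inv(e2)=3

before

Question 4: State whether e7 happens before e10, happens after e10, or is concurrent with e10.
e7 spans [13,14], e10 spans [19,20]
resp(e7)=14 < inv(e10)=19

before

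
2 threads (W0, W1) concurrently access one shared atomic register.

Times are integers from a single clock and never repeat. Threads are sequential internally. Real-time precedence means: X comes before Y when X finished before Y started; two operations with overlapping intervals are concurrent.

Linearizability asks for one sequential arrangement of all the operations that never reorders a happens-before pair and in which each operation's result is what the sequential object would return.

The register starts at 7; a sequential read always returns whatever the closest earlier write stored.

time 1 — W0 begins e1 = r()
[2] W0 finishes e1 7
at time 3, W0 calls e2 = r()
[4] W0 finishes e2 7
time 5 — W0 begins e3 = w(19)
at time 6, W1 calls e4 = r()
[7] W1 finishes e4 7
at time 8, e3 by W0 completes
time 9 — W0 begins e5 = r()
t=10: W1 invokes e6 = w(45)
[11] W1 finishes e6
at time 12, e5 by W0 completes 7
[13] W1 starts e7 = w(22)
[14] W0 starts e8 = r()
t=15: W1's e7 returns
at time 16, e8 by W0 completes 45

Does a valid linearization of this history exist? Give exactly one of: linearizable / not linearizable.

through event 11 a valid linearization exists; event 12 (e5 responding at time 12) ends that
no legal order exists: 4 real-time-consistent candidates over 6 completed atomic register operations, all rejected
e.g. e1, e2, e3, e4, e5, e6: illegal at step 4, since e4 r() → 7 cannot apply there
e.g. e1, e2, e3, e4, e6, e5: illegal at step 4, since e4 r() → 7 cannot apply there

not linearizable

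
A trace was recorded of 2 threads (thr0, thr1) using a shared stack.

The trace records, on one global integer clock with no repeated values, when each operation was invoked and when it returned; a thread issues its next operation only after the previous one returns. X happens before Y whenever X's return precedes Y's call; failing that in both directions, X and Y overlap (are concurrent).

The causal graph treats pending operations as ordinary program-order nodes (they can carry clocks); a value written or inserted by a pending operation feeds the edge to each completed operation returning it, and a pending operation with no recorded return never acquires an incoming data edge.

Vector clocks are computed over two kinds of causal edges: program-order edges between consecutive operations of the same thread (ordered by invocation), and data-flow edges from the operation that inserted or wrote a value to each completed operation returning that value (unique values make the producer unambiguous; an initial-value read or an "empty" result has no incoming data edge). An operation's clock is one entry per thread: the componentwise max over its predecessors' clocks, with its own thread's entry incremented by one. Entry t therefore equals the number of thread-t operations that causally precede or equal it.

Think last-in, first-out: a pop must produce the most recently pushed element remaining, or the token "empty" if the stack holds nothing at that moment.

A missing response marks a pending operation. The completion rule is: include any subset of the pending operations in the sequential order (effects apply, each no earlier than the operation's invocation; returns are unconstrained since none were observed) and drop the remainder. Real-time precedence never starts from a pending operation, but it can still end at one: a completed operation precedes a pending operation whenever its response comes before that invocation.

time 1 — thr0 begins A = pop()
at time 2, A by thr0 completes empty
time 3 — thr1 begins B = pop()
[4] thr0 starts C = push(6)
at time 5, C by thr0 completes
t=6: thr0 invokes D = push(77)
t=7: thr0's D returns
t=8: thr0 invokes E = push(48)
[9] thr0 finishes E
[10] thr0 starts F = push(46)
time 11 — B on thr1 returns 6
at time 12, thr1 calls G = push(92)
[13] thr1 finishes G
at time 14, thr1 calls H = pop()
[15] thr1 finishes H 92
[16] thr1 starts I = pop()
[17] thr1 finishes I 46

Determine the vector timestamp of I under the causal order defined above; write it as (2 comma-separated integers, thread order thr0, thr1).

(5, 4)

A (invocation 1): nothing precedes it; thr0's component alone gives (1, 0)
C (invocation 4): componentwise max over VC(A)=(1, 0), +1 at thr0, giving (2, 0)
B (invocation 3): componentwise max over VC(C)=(2, 0), +1 at thr1, giving (2, 1)
D (invocation 6): componentwise max over VC(C)=(2, 0), +1 at thr0, giving (3, 0)
G (invocation 12): componentwise max over VC(B)=(2, 1), +1 at thr1, giving (2, 2)
E (invocation 8): componentwise max over VC(D)=(3, 0), +1 at thr0, giving (4, 0)
H (invocation 14): componentwise max over VC(G)=(2, 2), +1 at thr1, giving (2, 3)
F (invocation 10): componentwise max over VC(E)=(4, 0), +1 at thr0, giving (5, 0)
I (invocation 16): componentwise max over VC(F)=(5, 0), VC(H)=(2, 3), +1 at thr1, giving (5, 4)
target: VC(I) = (5, 4)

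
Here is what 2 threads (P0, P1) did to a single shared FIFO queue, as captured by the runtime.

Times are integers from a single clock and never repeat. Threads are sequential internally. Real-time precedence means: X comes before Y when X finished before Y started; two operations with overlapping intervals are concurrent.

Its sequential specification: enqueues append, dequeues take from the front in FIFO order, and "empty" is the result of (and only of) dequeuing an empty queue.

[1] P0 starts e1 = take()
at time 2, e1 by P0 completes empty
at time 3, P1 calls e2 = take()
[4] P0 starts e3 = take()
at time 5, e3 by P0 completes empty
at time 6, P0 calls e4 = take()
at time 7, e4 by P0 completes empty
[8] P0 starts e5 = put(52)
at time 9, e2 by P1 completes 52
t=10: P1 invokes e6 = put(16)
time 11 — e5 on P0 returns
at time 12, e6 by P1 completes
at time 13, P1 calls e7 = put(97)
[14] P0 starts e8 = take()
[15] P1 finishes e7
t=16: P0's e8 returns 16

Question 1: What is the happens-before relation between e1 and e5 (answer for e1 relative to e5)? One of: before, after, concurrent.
before

e1 spans [1,2], e5 spans [8,11]
resp(e1)=2 < inv(e5)=8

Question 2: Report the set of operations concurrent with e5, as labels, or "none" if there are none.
e2, e6

e5 spans [8,11]: anything still running between times 8 and 11 counts as concurrent
e1 [1,2]: before
e2 [3,9]: concurrent
e3 [4,5]: before
e4 [6,7]: before
e6 [10,12]: concurrent
e7 [13,15]: after
e8 [14,16]: after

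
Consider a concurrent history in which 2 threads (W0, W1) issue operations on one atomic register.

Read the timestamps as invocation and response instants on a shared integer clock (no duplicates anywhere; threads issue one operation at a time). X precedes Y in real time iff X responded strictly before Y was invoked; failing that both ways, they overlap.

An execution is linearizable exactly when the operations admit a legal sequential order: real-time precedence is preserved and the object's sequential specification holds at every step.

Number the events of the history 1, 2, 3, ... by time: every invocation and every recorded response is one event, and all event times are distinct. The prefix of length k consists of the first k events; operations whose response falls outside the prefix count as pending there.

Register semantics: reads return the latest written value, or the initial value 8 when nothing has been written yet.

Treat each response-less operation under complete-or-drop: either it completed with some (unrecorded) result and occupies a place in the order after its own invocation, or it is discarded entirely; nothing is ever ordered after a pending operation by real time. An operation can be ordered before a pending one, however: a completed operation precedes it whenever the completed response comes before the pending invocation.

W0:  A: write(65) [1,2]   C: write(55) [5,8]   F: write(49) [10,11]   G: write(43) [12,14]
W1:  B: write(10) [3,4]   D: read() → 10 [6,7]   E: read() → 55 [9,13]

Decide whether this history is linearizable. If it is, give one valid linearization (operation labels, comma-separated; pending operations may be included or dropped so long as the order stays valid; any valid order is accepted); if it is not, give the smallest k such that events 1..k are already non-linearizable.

1. A write(65), leaving value 65
2. B write(10), leaving value 10
3. D read() → 10, leaving value 10
4. C write(55), leaving value 55
5. E read() → 55, leaving value 55
6. F write(49), leaving value 49
7. G write(43), leaving value 43

linearizable — witness: A, B, D, C, E, F, G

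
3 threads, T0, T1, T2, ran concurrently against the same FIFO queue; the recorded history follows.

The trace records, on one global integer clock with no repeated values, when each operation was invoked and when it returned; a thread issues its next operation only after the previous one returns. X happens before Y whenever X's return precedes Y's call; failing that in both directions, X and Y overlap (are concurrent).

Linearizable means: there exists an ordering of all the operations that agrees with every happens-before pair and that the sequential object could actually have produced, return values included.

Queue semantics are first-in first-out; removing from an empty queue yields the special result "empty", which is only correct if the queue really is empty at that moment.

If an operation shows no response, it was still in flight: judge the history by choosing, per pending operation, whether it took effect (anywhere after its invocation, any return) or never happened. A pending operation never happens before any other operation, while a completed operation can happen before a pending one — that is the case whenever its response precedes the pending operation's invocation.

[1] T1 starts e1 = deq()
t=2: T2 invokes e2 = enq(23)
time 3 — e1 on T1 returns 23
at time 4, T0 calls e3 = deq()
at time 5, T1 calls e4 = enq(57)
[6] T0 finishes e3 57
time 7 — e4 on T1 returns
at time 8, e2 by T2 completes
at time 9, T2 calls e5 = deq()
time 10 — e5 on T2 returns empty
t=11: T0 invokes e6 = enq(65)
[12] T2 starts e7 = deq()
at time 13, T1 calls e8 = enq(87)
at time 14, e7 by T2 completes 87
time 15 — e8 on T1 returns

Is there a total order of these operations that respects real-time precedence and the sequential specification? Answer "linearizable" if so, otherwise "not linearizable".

linearizable

a witness: e2, e1, e4, e3, e5, e8, e6, e7
1. e2 enq(23), leaving queue <23>
2. e1 deq() → 23, leaving queue <>
3. e4 enq(57), leaving queue <57>
4. e3 deq() → 57, leaving queue <>
5. e5 deq() → empty, leaving queue <>
6. e8 enq(87), leaving queue <87>
7. e6 enq(65) (pending, included), leaving queue <87,65>
8. e7 deq() → 87, leaving queue <65>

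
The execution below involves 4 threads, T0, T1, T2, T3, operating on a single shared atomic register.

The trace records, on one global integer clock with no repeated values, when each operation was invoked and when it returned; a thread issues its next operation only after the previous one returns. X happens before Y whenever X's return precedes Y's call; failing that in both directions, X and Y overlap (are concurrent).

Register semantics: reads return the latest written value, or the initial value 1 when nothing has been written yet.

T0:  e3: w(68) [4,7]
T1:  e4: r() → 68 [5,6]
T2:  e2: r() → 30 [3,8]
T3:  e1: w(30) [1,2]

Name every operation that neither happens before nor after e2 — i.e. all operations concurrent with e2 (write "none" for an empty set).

concurrent with e2 ([3,8]): every op whose interval crosses 3..8
e1 [1,2]: before
e3 [4,7]: concurrent
e4 [5,6]: concurrent

e3, e4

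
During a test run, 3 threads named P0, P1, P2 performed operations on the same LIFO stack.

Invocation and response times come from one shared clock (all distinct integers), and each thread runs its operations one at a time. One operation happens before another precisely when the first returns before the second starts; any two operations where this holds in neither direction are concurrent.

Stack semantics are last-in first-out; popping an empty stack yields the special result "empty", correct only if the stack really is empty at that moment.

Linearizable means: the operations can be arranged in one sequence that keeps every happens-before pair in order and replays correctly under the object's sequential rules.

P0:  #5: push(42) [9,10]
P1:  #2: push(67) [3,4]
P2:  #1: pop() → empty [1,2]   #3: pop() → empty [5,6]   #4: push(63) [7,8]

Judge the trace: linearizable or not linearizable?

not linearizable

the violation lands at event 6, #3's response at time 6: events 1..5 linearize, events 1..6 do not
the completed operations (3 total) allow one real-time order; the LIFO stack replay rejects it
one such order, #1, #2, #3, breaks at step 3 where #3 pop() → empty is illegal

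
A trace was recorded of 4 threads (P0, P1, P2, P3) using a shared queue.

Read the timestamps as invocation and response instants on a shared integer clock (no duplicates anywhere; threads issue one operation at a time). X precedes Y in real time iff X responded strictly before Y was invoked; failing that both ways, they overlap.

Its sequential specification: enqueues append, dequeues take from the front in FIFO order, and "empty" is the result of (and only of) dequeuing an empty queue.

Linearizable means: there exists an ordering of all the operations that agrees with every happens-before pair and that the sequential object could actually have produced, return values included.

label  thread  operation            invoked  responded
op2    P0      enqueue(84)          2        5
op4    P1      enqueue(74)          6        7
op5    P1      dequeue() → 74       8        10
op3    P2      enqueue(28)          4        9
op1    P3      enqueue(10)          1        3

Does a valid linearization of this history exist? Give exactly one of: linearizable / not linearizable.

already the first 10 events (up to op5's response at time 10) admit no linearization; the first 9 still do
no legal order exists: 7 real-time-consistent candidates over 5 completed queue operations, all rejected
one such order, op1, op2, op3, op4, op5, breaks at step 5 where op5 dequeue() → 74 is illegal
one such order, op1, op2, op4, op3, op5, breaks at step 5 where op5 dequeue() → 74 is illegal

not linearizable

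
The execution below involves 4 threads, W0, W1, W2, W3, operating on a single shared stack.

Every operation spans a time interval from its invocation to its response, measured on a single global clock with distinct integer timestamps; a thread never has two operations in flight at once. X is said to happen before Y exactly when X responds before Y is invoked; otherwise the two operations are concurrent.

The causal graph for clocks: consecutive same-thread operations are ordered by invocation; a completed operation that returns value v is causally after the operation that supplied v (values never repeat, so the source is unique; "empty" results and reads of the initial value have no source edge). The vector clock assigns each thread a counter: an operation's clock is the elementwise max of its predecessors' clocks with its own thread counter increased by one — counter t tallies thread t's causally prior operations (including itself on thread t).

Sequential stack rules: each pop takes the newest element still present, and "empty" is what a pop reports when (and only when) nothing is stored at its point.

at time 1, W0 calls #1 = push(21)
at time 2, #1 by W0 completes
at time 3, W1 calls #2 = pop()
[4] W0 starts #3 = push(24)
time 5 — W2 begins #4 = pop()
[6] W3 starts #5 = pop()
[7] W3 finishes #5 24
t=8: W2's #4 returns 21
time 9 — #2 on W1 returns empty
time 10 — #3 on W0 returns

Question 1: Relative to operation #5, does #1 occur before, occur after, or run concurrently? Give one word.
before

#1 spans [1,2], #5 spans [6,7]
resp(#1)=2 < inv(#5)=6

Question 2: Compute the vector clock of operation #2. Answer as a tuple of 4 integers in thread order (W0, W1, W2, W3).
(0, 1, 0, 0)

VC(#2, invoked at 3): no causal predecessors; +1 on W1 → (0, 1, 0, 0)
VC(#1, invoked at 1): no causal predecessors; +1 on W0 → (1, 0, 0, 0)
#4, invoked 5, takes VC(#1)=(1, 0, 0, 0) under max, adds 1 for W2 → (1, 0, 1, 0)
#3, invoked 4, takes VC(#1)=(1, 0, 0, 0) under max, adds 1 for W0 → (2, 0, 0, 0)
#5, invoked 6, takes VC(#3)=(2, 0, 0, 0) under max, adds 1 for W3 → (2, 0, 0, 1)
target: VC(#2) = (0, 1, 0, 0)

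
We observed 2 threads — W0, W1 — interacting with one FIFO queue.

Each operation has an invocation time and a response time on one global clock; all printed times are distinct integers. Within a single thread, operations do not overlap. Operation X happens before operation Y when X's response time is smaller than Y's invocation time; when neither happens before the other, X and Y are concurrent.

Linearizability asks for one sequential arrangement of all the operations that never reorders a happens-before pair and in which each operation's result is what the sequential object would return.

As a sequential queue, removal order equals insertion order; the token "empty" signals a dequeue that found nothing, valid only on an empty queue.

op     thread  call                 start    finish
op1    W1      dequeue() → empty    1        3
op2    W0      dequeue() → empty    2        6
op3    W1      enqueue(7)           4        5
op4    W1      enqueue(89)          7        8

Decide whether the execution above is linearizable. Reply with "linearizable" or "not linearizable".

witness order: op1, op2, op3, op4
after step 1 (op1 dequeue() → empty): queue <>
after step 2 (op2 dequeue() → empty): queue <>
after step 3 (op3 enqueue(7)): queue <7>
after step 4 (op4 enqueue(89)): queue <7,89>

linearizable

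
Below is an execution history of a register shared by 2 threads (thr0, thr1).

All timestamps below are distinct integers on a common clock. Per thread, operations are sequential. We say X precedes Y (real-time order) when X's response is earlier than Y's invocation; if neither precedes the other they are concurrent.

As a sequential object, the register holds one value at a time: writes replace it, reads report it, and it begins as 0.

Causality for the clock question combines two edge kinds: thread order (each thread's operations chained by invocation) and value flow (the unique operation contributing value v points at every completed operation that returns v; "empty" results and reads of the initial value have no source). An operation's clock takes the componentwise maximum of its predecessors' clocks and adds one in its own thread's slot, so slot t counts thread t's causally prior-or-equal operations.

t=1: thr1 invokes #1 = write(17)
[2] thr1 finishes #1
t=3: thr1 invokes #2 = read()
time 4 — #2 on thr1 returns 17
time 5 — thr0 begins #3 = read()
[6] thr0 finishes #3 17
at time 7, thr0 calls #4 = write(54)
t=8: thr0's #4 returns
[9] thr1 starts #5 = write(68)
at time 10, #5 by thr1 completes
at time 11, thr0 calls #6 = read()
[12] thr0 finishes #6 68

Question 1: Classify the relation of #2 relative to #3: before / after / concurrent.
Answer: before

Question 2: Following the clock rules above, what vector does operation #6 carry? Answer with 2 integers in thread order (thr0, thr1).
Answer: (3, 3)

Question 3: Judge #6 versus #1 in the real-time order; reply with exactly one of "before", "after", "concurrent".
Answer: after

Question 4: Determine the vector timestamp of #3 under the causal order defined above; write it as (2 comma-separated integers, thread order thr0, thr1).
Answer: (1, 1)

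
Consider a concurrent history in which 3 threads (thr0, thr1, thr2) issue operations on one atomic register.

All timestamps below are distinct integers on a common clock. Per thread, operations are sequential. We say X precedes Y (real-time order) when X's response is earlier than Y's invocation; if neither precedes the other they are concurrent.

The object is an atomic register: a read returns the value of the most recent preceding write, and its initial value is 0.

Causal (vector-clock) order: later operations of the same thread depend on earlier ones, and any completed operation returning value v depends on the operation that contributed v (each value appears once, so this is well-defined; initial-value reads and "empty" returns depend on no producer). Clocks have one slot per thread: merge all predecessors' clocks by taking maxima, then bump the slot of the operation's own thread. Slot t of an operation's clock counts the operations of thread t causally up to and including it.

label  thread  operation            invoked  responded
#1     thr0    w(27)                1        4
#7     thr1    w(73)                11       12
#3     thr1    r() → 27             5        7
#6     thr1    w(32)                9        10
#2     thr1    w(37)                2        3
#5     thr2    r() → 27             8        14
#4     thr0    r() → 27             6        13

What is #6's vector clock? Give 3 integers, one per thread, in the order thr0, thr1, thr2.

(1, 3, 0)

#2 (invocation 2): nothing precedes it; thr1's component alone gives (0, 1, 0)
#1 (invocation 1): nothing precedes it; thr0's component alone gives (1, 0, 0)
#5 (invocation 8): componentwise max over VC(#1)=(1, 0, 0), +1 at thr2, giving (1, 0, 1)
#4 (invocation 6): componentwise max over VC(#1)=(1, 0, 0), +1 at thr0, giving (2, 0, 0)
#3 (invocation 5): componentwise max over VC(#1)=(1, 0, 0), VC(#2)=(0, 1, 0), +1 at thr1, giving (1, 2, 0)
#6 (invocation 9): componentwise max over VC(#3)=(1, 2, 0), +1 at thr1, giving (1, 3, 0)
#7 (invocation 11): componentwise max over VC(#6)=(1, 3, 0), +1 at thr1, giving (1, 4, 0)
target: VC(#6) = (1, 3, 0)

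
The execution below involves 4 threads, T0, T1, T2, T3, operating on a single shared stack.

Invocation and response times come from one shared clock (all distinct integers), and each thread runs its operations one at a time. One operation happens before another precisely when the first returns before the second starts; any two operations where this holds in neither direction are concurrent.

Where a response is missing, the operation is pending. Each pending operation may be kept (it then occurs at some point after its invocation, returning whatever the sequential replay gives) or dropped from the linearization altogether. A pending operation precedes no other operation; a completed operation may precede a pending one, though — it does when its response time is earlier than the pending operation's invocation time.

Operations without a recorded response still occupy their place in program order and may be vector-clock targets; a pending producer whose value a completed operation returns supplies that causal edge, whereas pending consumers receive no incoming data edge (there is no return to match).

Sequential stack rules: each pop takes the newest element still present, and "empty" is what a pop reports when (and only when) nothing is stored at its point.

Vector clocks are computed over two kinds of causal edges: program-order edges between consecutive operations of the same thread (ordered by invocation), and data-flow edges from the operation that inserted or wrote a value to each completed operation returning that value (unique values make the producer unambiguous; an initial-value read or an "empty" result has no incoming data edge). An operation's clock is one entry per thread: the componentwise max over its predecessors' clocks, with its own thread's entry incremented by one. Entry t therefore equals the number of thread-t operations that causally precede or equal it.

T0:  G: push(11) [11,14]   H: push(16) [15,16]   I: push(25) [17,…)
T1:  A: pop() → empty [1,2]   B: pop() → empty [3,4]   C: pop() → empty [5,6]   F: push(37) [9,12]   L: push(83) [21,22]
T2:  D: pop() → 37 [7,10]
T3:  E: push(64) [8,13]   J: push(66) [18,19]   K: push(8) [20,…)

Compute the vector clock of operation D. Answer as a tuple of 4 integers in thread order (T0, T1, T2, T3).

(0, 4, 1, 0)

E (invocation 8): nothing precedes it; T3's component alone gives (0, 0, 0, 1)
A (invocation 1): nothing precedes it; T1's component alone gives (0, 1, 0, 0)
G (invocation 11): nothing precedes it; T0's component alone gives (1, 0, 0, 0)
merge at J (invoked 18): VC(E)=(0, 0, 0, 1), own-thread bump on T3 → (0, 0, 0, 2)
merge at B (invoked 3): VC(A)=(0, 1, 0, 0), own-thread bump on T1 → (0, 2, 0, 0)
merge at H (invoked 15): VC(G)=(1, 0, 0, 0), own-thread bump on T0 → (2, 0, 0, 0)
merge at K (invoked 20): VC(J)=(0, 0, 0, 2), own-thread bump on T3 → (0, 0, 0, 3)
merge at C (invoked 5): VC(B)=(0, 2, 0, 0), own-thread bump on T1 → (0, 3, 0, 0)
merge at I (invoked 17): VC(H)=(2, 0, 0, 0), own-thread bump on T0 → (3, 0, 0, 0)
merge at F (invoked 9): VC(C)=(0, 3, 0, 0), own-thread bump on T1 → (0, 4, 0, 0)
merge at D (invoked 7): VC(F)=(0, 4, 0, 0), own-thread bump on T2 → (0, 4, 1, 0)
merge at L (invoked 21): VC(F)=(0, 4, 0, 0), own-thread bump on T1 → (0, 5, 0, 0)
target: VC(D) = (0, 4, 1, 0)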